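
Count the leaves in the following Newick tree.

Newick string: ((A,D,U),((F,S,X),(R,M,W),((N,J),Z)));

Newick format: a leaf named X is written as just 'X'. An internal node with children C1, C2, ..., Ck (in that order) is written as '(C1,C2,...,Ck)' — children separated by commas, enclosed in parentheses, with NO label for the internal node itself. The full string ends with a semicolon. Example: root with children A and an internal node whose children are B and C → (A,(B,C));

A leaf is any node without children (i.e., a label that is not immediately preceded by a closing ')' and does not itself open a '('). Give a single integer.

Newick: ((A,D,U),((F,S,X),(R,M,W),((N,J),Z)));
Scan left-to-right; a leaf is any maximal label run not followed by '(':
  pos 2: leaf 'A' → count = 1
  pos 4: leaf 'D' → count = 2
  pos 6: leaf 'U' → count = 3
  pos 11: leaf 'F' → count = 4
  pos 13: leaf 'S' → count = 5
  pos 15: leaf 'X' → count = 6
  pos 19: leaf 'R' → count = 7
  pos 21: leaf 'M' → count = 8
  pos 23: leaf 'W' → count = 9
  pos 28: leaf 'N' → count = 10
  pos 30: leaf 'J' → count = 11
  pos 33: leaf 'Z' → count = 12
Total leaves: 12

Answer: 12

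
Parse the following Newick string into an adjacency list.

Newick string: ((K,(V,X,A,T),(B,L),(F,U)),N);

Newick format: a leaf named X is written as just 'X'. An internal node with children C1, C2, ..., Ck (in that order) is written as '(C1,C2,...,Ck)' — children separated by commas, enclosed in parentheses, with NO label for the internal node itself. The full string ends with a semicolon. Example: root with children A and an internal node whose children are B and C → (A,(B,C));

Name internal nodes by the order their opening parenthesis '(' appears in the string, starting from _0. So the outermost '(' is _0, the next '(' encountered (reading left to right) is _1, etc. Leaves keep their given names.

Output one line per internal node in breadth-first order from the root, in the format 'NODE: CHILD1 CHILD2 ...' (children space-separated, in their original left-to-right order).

Answer: _0: _1 N
_1: K _2 _3 _4
_2: V X A T
_3: B L
_4: F U

Derivation:
Input: ((K,(V,X,A,T),(B,L),(F,U)),N);
Scanning left-to-right, naming '(' by encounter order:
  pos 0: '(' -> open internal node _0 (depth 1)
  pos 1: '(' -> open internal node _1 (depth 2)
  pos 4: '(' -> open internal node _2 (depth 3)
  pos 12: ')' -> close internal node _2 (now at depth 2)
  pos 14: '(' -> open internal node _3 (depth 3)
  pos 18: ')' -> close internal node _3 (now at depth 2)
  pos 20: '(' -> open internal node _4 (depth 3)
  pos 24: ')' -> close internal node _4 (now at depth 2)
  pos 25: ')' -> close internal node _1 (now at depth 1)
  pos 28: ')' -> close internal node _0 (now at depth 0)
Total internal nodes: 5
BFS adjacency from root:
  _0: _1 N
  _1: K _2 _3 _4
  _2: V X A T
  _3: B L
  _4: F U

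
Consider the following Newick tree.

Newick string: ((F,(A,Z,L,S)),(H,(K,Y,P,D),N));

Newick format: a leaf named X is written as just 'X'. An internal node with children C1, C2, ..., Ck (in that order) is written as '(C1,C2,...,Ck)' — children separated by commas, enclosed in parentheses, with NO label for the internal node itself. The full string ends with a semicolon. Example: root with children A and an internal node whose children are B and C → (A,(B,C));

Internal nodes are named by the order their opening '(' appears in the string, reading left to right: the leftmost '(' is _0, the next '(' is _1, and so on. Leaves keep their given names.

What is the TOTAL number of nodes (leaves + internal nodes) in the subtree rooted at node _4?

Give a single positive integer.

Newick: ((F,(A,Z,L,S)),(H,(K,Y,P,D),N));
Locate _4: it is the '(' at position 18 (the 5th '(' reading left to right).
Query: subtree rooted at _4
_4: subtree_size = 1 + 4
  K: subtree_size = 1 + 0
  Y: subtree_size = 1 + 0
  P: subtree_size = 1 + 0
  D: subtree_size = 1 + 0
Total subtree size of _4: 5

Answer: 5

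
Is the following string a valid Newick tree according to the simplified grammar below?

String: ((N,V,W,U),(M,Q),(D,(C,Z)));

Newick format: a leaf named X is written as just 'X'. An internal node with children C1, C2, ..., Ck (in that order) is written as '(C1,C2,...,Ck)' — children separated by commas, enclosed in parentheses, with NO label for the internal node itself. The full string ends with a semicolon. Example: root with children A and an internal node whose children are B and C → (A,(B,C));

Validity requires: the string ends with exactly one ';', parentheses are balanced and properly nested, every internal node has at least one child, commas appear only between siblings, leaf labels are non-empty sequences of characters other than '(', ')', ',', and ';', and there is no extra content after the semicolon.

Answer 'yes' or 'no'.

Answer: yes

Derivation:
Input: ((N,V,W,U),(M,Q),(D,(C,Z)));
Paren balance: 5 '(' vs 5 ')' OK
Ends with single ';': True
Full parse: OK
Valid: True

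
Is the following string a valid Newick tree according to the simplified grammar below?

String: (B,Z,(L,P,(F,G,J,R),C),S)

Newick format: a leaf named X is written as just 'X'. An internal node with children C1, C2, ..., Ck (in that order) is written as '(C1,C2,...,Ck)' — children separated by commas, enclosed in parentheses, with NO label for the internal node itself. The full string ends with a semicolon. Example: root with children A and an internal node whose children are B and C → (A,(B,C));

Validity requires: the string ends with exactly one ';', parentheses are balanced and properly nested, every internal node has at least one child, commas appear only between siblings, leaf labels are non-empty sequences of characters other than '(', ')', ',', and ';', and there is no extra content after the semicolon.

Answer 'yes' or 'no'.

Answer: no

Derivation:
Input: (B,Z,(L,P,(F,G,J,R),C),S)
Paren balance: 3 '(' vs 3 ')' OK
Ends with single ';': False
Full parse: FAILS (must end with ;)
Valid: False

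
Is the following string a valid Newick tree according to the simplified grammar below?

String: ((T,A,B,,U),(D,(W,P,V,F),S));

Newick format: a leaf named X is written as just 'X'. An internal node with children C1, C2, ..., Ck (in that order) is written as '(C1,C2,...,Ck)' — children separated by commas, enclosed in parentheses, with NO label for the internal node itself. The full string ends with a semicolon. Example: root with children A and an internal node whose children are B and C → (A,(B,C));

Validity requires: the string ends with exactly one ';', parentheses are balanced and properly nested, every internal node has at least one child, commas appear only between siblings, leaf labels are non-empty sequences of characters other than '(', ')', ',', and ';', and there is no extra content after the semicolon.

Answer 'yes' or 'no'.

Input: ((T,A,B,,U),(D,(W,P,V,F),S));
Paren balance: 4 '(' vs 4 ')' OK
Ends with single ';': True
Full parse: FAILS (empty leaf label at pos 8)
Valid: False

Answer: no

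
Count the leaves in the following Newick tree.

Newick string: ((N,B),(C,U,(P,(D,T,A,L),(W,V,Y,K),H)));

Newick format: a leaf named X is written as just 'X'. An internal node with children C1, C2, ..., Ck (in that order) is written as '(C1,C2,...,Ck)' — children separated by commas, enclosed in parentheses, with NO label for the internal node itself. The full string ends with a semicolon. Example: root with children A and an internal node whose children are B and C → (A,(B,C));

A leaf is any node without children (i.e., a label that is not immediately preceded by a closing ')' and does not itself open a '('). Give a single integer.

Answer: 14

Derivation:
Newick: ((N,B),(C,U,(P,(D,T,A,L),(W,V,Y,K),H)));
Scan left-to-right; a leaf is any maximal label run not followed by '(':
  pos 2: leaf 'N' → count = 1
  pos 4: leaf 'B' → count = 2
  pos 8: leaf 'C' → count = 3
  pos 10: leaf 'U' → count = 4
  pos 13: leaf 'P' → count = 5
  pos 16: leaf 'D' → count = 6
  pos 18: leaf 'T' → count = 7
  pos 20: leaf 'A' → count = 8
  pos 22: leaf 'L' → count = 9
  pos 26: leaf 'W' → count = 10
  pos 28: leaf 'V' → count = 11
  pos 30: leaf 'Y' → count = 12
  pos 32: leaf 'K' → count = 13
  pos 35: leaf 'H' → count = 14
Total leaves: 14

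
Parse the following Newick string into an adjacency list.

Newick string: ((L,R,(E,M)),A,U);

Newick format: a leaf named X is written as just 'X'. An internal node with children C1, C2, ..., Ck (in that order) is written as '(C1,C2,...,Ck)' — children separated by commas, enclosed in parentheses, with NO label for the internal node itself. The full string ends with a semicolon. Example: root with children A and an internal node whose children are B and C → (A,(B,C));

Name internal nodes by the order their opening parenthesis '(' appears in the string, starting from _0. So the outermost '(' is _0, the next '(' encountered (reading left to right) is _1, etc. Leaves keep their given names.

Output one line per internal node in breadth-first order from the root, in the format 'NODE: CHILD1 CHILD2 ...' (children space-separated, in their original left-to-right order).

Input: ((L,R,(E,M)),A,U);
Scanning left-to-right, naming '(' by encounter order:
  pos 0: '(' -> open internal node _0 (depth 1)
  pos 1: '(' -> open internal node _1 (depth 2)
  pos 6: '(' -> open internal node _2 (depth 3)
  pos 10: ')' -> close internal node _2 (now at depth 2)
  pos 11: ')' -> close internal node _1 (now at depth 1)
  pos 16: ')' -> close internal node _0 (now at depth 0)
Total internal nodes: 3
BFS adjacency from root:
  _0: _1 A U
  _1: L R _2
  _2: E M

Answer: _0: _1 A U
_1: L R _2
_2: E M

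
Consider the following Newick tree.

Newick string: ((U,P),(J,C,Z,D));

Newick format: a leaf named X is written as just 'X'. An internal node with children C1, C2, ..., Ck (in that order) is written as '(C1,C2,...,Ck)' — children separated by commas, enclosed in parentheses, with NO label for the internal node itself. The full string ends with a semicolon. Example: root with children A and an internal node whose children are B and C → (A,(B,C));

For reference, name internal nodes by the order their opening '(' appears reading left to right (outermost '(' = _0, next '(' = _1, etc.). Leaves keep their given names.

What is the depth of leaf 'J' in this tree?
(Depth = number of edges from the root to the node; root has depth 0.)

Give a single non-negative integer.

Answer: 2

Derivation:
Newick: ((U,P),(J,C,Z,D));
Naming internals by '(' encounter order: outermost '(' = _0, next = _1, ...
Query node: J
Path from root: _0 -> _2 -> J
Depth of J: 2 (number of edges from root)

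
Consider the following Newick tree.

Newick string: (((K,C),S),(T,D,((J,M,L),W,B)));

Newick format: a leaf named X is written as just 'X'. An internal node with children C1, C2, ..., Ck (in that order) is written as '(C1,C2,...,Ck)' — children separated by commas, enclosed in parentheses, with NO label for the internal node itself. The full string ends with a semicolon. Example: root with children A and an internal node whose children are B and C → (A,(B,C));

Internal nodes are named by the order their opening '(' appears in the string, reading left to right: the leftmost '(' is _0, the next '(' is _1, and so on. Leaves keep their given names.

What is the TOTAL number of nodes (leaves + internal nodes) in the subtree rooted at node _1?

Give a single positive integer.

Newick: (((K,C),S),(T,D,((J,M,L),W,B)));
Locate _1: it is the '(' at position 1 (the 2nd '(' reading left to right).
Query: subtree rooted at _1
_1: subtree_size = 1 + 4
  _2: subtree_size = 1 + 2
    K: subtree_size = 1 + 0
    C: subtree_size = 1 + 0
  S: subtree_size = 1 + 0
Total subtree size of _1: 5

Answer: 5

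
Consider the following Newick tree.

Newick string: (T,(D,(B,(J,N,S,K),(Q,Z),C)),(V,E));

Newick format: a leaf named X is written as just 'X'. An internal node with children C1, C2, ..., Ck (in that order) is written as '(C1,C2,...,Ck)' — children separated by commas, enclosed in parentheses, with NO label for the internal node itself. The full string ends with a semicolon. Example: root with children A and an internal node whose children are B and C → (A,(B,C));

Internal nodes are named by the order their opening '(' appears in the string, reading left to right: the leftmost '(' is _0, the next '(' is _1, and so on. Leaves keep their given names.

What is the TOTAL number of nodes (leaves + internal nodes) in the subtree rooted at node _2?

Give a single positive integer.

Newick: (T,(D,(B,(J,N,S,K),(Q,Z),C)),(V,E));
Locate _2: it is the '(' at position 6 (the 3rd '(' reading left to right).
Query: subtree rooted at _2
_2: subtree_size = 1 + 10
  B: subtree_size = 1 + 0
  _3: subtree_size = 1 + 4
    J: subtree_size = 1 + 0
    N: subtree_size = 1 + 0
    S: subtree_size = 1 + 0
    K: subtree_size = 1 + 0
  _4: subtree_size = 1 + 2
    Q: subtree_size = 1 + 0
    Z: subtree_size = 1 + 0
  C: subtree_size = 1 + 0
Total subtree size of _2: 11

Answer: 11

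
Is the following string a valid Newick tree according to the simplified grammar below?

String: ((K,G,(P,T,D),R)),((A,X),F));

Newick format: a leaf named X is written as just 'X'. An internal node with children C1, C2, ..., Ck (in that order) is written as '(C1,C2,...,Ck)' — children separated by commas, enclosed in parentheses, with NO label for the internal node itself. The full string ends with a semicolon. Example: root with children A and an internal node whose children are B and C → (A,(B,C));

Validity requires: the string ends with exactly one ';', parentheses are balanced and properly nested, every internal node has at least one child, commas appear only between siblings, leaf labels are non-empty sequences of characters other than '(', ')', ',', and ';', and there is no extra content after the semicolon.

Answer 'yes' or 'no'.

Answer: no

Derivation:
Input: ((K,G,(P,T,D),R)),((A,X),F));
Paren balance: 5 '(' vs 6 ')' MISMATCH
Ends with single ';': True
Full parse: FAILS (extra content after tree at pos 17)
Valid: False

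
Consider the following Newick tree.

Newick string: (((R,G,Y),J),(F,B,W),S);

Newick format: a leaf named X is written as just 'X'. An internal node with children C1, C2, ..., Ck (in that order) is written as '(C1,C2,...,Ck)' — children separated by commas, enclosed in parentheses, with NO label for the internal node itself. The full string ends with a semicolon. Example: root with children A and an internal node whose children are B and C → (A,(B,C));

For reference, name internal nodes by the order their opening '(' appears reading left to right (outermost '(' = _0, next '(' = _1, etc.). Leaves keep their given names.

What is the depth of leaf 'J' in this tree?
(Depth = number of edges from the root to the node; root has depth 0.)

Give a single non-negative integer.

Newick: (((R,G,Y),J),(F,B,W),S);
Naming internals by '(' encounter order: outermost '(' = _0, next = _1, ...
Query node: J
Path from root: _0 -> _1 -> J
Depth of J: 2 (number of edges from root)

Answer: 2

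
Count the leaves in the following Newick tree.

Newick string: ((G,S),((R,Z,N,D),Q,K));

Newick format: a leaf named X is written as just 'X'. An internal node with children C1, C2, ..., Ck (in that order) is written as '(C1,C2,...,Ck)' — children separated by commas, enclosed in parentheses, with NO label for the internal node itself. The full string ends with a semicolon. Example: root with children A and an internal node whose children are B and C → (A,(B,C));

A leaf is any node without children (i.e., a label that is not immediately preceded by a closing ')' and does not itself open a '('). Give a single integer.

Newick: ((G,S),((R,Z,N,D),Q,K));
Scan left-to-right; a leaf is any maximal label run not followed by '(':
  pos 2: leaf 'G' → count = 1
  pos 4: leaf 'S' → count = 2
  pos 9: leaf 'R' → count = 3
  pos 11: leaf 'Z' → count = 4
  pos 13: leaf 'N' → count = 5
  pos 15: leaf 'D' → count = 6
  pos 18: leaf 'Q' → count = 7
  pos 20: leaf 'K' → count = 8
Total leaves: 8

Answer: 8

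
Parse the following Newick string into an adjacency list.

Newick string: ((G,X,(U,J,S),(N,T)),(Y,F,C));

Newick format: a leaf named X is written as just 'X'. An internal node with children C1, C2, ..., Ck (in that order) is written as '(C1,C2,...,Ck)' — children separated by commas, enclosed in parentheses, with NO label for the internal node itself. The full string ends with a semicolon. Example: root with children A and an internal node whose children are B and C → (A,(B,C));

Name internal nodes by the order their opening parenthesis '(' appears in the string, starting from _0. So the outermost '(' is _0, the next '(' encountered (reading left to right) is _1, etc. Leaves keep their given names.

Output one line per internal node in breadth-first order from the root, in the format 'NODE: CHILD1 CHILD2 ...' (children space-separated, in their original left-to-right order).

Answer: _0: _1 _4
_1: G X _2 _3
_4: Y F C
_2: U J S
_3: N T

Derivation:
Input: ((G,X,(U,J,S),(N,T)),(Y,F,C));
Scanning left-to-right, naming '(' by encounter order:
  pos 0: '(' -> open internal node _0 (depth 1)
  pos 1: '(' -> open internal node _1 (depth 2)
  pos 6: '(' -> open internal node _2 (depth 3)
  pos 12: ')' -> close internal node _2 (now at depth 2)
  pos 14: '(' -> open internal node _3 (depth 3)
  pos 18: ')' -> close internal node _3 (now at depth 2)
  pos 19: ')' -> close internal node _1 (now at depth 1)
  pos 21: '(' -> open internal node _4 (depth 2)
  pos 27: ')' -> close internal node _4 (now at depth 1)
  pos 28: ')' -> close internal node _0 (now at depth 0)
Total internal nodes: 5
BFS adjacency from root:
  _0: _1 _4
  _1: G X _2 _3
  _4: Y F C
  _2: U J S
  _3: N T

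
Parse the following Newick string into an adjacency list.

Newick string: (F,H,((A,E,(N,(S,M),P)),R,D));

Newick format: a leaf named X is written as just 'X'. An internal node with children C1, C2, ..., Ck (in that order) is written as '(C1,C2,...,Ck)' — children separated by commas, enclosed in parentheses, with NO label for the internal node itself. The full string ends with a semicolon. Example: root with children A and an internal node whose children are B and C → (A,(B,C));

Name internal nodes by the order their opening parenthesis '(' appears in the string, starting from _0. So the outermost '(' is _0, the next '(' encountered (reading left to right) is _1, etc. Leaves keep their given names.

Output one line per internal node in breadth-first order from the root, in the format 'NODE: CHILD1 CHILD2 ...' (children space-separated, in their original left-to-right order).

Answer: _0: F H _1
_1: _2 R D
_2: A E _3
_3: N _4 P
_4: S M

Derivation:
Input: (F,H,((A,E,(N,(S,M),P)),R,D));
Scanning left-to-right, naming '(' by encounter order:
  pos 0: '(' -> open internal node _0 (depth 1)
  pos 5: '(' -> open internal node _1 (depth 2)
  pos 6: '(' -> open internal node _2 (depth 3)
  pos 11: '(' -> open internal node _3 (depth 4)
  pos 14: '(' -> open internal node _4 (depth 5)
  pos 18: ')' -> close internal node _4 (now at depth 4)
  pos 21: ')' -> close internal node _3 (now at depth 3)
  pos 22: ')' -> close internal node _2 (now at depth 2)
  pos 27: ')' -> close internal node _1 (now at depth 1)
  pos 28: ')' -> close internal node _0 (now at depth 0)
Total internal nodes: 5
BFS adjacency from root:
  _0: F H _1
  _1: _2 R D
  _2: A E _3
  _3: N _4 P
  _4: S M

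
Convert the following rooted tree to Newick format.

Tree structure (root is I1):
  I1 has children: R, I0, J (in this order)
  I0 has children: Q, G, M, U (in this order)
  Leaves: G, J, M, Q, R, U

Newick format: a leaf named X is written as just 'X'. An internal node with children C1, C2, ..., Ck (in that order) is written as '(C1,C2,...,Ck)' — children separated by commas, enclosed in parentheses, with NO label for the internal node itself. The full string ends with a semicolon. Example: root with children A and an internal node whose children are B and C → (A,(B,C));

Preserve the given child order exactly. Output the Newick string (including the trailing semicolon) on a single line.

Answer: (R,(Q,G,M,U),J);

Derivation:
internal I1 with children ['R', 'I0', 'J']
  leaf 'R' → 'R'
  internal I0 with children ['Q', 'G', 'M', 'U']
    leaf 'Q' → 'Q'
    leaf 'G' → 'G'
    leaf 'M' → 'M'
    leaf 'U' → 'U'
  → '(Q,G,M,U)'
  leaf 'J' → 'J'
→ '(R,(Q,G,M,U),J)'
Final: (R,(Q,G,M,U),J);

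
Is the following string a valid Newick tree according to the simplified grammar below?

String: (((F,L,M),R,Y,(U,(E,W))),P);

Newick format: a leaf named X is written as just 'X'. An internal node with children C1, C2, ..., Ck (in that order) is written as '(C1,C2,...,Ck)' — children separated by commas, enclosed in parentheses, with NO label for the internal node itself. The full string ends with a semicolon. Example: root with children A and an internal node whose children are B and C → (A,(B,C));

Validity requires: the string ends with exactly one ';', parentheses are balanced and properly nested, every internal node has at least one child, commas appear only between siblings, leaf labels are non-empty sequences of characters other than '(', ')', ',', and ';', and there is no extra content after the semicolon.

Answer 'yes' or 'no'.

Answer: yes

Derivation:
Input: (((F,L,M),R,Y,(U,(E,W))),P);
Paren balance: 5 '(' vs 5 ')' OK
Ends with single ';': True
Full parse: OK
Valid: True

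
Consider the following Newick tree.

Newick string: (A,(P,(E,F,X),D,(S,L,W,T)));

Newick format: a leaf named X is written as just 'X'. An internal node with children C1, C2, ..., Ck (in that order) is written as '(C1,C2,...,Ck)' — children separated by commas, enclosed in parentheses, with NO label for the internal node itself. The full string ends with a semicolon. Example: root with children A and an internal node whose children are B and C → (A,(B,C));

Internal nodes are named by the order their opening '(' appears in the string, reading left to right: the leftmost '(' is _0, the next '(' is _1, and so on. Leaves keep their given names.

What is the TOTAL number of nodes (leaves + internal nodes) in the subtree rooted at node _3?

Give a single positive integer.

Answer: 5

Derivation:
Newick: (A,(P,(E,F,X),D,(S,L,W,T)));
Locate _3: it is the '(' at position 16 (the 4th '(' reading left to right).
Query: subtree rooted at _3
_3: subtree_size = 1 + 4
  S: subtree_size = 1 + 0
  L: subtree_size = 1 + 0
  W: subtree_size = 1 + 0
  T: subtree_size = 1 + 0
Total subtree size of _3: 5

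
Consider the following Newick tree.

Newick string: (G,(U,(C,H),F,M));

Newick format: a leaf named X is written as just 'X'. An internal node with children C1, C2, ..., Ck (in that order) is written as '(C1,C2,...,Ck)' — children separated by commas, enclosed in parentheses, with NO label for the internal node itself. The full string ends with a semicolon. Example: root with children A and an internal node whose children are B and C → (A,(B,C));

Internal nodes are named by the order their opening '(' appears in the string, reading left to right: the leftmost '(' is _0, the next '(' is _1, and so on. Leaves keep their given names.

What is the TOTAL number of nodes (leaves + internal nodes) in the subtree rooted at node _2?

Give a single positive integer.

Newick: (G,(U,(C,H),F,M));
Locate _2: it is the '(' at position 6 (the 3rd '(' reading left to right).
Query: subtree rooted at _2
_2: subtree_size = 1 + 2
  C: subtree_size = 1 + 0
  H: subtree_size = 1 + 0
Total subtree size of _2: 3

Answer: 3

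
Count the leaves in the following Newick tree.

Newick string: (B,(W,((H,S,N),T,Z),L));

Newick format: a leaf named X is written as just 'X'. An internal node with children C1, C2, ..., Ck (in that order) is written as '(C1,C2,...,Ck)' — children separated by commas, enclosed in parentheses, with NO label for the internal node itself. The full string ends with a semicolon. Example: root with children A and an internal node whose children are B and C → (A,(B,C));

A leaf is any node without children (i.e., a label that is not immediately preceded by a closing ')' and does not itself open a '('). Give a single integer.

Answer: 8

Derivation:
Newick: (B,(W,((H,S,N),T,Z),L));
Scan left-to-right; a leaf is any maximal label run not followed by '(':
  pos 1: leaf 'B' → count = 1
  pos 4: leaf 'W' → count = 2
  pos 8: leaf 'H' → count = 3
  pos 10: leaf 'S' → count = 4
  pos 12: leaf 'N' → count = 5
  pos 15: leaf 'T' → count = 6
  pos 17: leaf 'Z' → count = 7
  pos 20: leaf 'L' → count = 8
Total leaves: 8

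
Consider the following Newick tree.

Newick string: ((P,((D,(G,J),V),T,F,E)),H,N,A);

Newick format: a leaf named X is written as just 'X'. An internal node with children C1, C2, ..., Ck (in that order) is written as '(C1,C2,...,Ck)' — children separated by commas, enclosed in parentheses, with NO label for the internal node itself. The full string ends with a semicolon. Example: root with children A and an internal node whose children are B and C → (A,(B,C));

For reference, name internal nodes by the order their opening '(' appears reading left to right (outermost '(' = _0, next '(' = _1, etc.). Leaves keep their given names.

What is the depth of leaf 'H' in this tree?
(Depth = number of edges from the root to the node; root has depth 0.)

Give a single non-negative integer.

Answer: 1

Derivation:
Newick: ((P,((D,(G,J),V),T,F,E)),H,N,A);
Naming internals by '(' encounter order: outermost '(' = _0, next = _1, ...
Query node: H
Path from root: _0 -> H
Depth of H: 1 (number of edges from root)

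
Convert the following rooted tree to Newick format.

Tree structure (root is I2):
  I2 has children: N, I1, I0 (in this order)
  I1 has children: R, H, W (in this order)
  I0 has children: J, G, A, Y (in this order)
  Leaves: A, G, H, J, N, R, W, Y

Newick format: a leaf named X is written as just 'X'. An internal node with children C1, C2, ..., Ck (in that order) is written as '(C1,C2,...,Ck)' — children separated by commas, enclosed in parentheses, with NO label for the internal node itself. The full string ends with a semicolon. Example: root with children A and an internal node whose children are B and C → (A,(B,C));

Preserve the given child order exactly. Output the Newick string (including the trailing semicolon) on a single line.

Answer: (N,(R,H,W),(J,G,A,Y));

Derivation:
internal I2 with children ['N', 'I1', 'I0']
  leaf 'N' → 'N'
  internal I1 with children ['R', 'H', 'W']
    leaf 'R' → 'R'
    leaf 'H' → 'H'
    leaf 'W' → 'W'
  → '(R,H,W)'
  internal I0 with children ['J', 'G', 'A', 'Y']
    leaf 'J' → 'J'
    leaf 'G' → 'G'
    leaf 'A' → 'A'
    leaf 'Y' → 'Y'
  → '(J,G,A,Y)'
→ '(N,(R,H,W),(J,G,A,Y))'
Final: (N,(R,H,W),(J,G,A,Y));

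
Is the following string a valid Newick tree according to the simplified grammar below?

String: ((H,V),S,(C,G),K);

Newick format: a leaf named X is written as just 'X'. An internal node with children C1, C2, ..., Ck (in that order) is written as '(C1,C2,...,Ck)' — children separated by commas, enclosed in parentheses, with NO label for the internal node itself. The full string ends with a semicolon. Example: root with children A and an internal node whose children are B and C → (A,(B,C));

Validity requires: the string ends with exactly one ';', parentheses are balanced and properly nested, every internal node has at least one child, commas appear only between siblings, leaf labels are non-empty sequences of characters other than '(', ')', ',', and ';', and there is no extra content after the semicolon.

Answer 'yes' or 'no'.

Input: ((H,V),S,(C,G),K);
Paren balance: 3 '(' vs 3 ')' OK
Ends with single ';': True
Full parse: OK
Valid: True

Answer: yes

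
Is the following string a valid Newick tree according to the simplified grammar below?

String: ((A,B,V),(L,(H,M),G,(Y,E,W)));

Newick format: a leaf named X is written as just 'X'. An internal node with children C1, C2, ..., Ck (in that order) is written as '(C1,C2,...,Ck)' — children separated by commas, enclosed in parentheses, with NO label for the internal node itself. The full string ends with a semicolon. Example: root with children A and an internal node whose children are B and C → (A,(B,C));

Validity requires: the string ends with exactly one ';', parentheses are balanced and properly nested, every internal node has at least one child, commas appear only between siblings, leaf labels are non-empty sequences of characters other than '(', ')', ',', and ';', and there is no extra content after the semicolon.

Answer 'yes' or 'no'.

Input: ((A,B,V),(L,(H,M),G,(Y,E,W)));
Paren balance: 5 '(' vs 5 ')' OK
Ends with single ';': True
Full parse: OK
Valid: True

Answer: yes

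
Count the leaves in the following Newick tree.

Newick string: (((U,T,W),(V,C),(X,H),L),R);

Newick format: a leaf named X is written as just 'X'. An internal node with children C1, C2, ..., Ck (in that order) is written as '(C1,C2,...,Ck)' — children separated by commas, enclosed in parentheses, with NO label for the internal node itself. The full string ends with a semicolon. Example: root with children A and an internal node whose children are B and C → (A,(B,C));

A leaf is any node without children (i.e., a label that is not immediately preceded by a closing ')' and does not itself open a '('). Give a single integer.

Newick: (((U,T,W),(V,C),(X,H),L),R);
Scan left-to-right; a leaf is any maximal label run not followed by '(':
  pos 3: leaf 'U' → count = 1
  pos 5: leaf 'T' → count = 2
  pos 7: leaf 'W' → count = 3
  pos 11: leaf 'V' → count = 4
  pos 13: leaf 'C' → count = 5
  pos 17: leaf 'X' → count = 6
  pos 19: leaf 'H' → count = 7
  pos 22: leaf 'L' → count = 8
  pos 25: leaf 'R' → count = 9
Total leaves: 9

Answer: 9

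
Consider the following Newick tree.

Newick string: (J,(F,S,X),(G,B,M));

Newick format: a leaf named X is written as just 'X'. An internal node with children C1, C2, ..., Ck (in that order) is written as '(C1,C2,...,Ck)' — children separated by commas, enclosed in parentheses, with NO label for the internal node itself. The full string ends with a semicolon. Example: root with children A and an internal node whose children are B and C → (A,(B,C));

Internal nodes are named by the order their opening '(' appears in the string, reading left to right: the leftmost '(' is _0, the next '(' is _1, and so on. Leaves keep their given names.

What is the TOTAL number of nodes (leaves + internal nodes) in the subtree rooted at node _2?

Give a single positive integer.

Answer: 4

Derivation:
Newick: (J,(F,S,X),(G,B,M));
Locate _2: it is the '(' at position 11 (the 3rd '(' reading left to right).
Query: subtree rooted at _2
_2: subtree_size = 1 + 3
  G: subtree_size = 1 + 0
  B: subtree_size = 1 + 0
  M: subtree_size = 1 + 0
Total subtree size of _2: 4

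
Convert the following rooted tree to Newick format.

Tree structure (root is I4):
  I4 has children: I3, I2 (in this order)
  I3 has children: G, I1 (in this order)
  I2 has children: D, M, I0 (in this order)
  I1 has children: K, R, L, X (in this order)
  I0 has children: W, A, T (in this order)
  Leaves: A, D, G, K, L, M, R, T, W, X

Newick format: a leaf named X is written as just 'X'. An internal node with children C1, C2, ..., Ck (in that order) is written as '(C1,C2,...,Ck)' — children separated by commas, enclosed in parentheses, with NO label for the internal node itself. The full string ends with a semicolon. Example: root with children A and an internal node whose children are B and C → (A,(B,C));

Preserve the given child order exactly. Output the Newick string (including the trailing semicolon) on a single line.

internal I4 with children ['I3', 'I2']
  internal I3 with children ['G', 'I1']
    leaf 'G' → 'G'
    internal I1 with children ['K', 'R', 'L', 'X']
      leaf 'K' → 'K'
      leaf 'R' → 'R'
      leaf 'L' → 'L'
      leaf 'X' → 'X'
    → '(K,R,L,X)'
  → '(G,(K,R,L,X))'
  internal I2 with children ['D', 'M', 'I0']
    leaf 'D' → 'D'
    leaf 'M' → 'M'
    internal I0 with children ['W', 'A', 'T']
      leaf 'W' → 'W'
      leaf 'A' → 'A'
      leaf 'T' → 'T'
    → '(W,A,T)'
  → '(D,M,(W,A,T))'
→ '((G,(K,R,L,X)),(D,M,(W,A,T)))'
Final: ((G,(K,R,L,X)),(D,M,(W,A,T)));

Answer: ((G,(K,R,L,X)),(D,M,(W,A,T)));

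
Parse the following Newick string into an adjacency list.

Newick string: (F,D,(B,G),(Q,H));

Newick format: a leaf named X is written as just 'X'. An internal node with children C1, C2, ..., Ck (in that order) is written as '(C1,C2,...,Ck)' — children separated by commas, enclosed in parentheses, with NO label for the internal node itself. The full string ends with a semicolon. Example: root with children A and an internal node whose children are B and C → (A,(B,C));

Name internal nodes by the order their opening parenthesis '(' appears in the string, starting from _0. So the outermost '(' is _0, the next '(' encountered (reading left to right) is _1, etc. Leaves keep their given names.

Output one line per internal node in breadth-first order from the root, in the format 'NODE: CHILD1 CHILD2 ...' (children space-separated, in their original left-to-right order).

Input: (F,D,(B,G),(Q,H));
Scanning left-to-right, naming '(' by encounter order:
  pos 0: '(' -> open internal node _0 (depth 1)
  pos 5: '(' -> open internal node _1 (depth 2)
  pos 9: ')' -> close internal node _1 (now at depth 1)
  pos 11: '(' -> open internal node _2 (depth 2)
  pos 15: ')' -> close internal node _2 (now at depth 1)
  pos 16: ')' -> close internal node _0 (now at depth 0)
Total internal nodes: 3
BFS adjacency from root:
  _0: F D _1 _2
  _1: B G
  _2: Q H

Answer: _0: F D _1 _2
_1: B G
_2: Q H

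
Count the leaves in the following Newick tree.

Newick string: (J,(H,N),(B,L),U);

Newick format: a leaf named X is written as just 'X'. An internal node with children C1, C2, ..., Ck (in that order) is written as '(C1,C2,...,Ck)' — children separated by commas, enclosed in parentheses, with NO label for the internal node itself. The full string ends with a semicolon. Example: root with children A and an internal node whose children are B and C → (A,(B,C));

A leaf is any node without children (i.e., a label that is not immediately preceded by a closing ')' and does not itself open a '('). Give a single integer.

Answer: 6

Derivation:
Newick: (J,(H,N),(B,L),U);
Scan left-to-right; a leaf is any maximal label run not followed by '(':
  pos 1: leaf 'J' → count = 1
  pos 4: leaf 'H' → count = 2
  pos 6: leaf 'N' → count = 3
  pos 10: leaf 'B' → count = 4
  pos 12: leaf 'L' → count = 5
  pos 15: leaf 'U' → count = 6
Total leaves: 6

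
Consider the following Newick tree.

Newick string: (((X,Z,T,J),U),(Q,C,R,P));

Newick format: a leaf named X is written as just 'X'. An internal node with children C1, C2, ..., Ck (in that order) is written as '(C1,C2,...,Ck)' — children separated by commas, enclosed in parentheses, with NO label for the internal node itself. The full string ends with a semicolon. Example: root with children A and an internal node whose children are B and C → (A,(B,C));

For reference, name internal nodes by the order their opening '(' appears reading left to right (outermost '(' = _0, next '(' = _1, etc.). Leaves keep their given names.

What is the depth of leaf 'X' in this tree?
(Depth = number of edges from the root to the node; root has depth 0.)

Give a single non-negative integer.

Answer: 3

Derivation:
Newick: (((X,Z,T,J),U),(Q,C,R,P));
Naming internals by '(' encounter order: outermost '(' = _0, next = _1, ...
Query node: X
Path from root: _0 -> _1 -> _2 -> X
Depth of X: 3 (number of edges from root)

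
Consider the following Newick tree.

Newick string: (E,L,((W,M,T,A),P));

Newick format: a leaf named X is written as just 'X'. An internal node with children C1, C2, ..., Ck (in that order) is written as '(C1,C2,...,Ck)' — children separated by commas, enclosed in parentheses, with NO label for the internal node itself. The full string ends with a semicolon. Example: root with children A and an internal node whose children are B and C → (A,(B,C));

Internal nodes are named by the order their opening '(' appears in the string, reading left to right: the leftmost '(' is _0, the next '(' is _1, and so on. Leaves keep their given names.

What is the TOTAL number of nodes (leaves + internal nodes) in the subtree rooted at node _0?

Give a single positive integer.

Answer: 10

Derivation:
Newick: (E,L,((W,M,T,A),P));
Locate _0: it is the '(' at position 0 (the 1st '(' reading left to right).
Query: subtree rooted at _0
_0: subtree_size = 1 + 9
  E: subtree_size = 1 + 0
  L: subtree_size = 1 + 0
  _1: subtree_size = 1 + 6
    _2: subtree_size = 1 + 4
      W: subtree_size = 1 + 0
      M: subtree_size = 1 + 0
      T: subtree_size = 1 + 0
      A: subtree_size = 1 + 0
    P: subtree_size = 1 + 0
Total subtree size of _0: 10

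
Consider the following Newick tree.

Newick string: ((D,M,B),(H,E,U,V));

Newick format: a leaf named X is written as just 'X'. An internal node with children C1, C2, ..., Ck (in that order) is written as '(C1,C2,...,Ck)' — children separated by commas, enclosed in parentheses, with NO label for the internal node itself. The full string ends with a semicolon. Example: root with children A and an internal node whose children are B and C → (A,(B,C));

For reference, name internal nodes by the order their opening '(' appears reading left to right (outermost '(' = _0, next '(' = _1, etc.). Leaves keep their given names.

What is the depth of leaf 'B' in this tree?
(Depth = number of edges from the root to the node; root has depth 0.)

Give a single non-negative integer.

Newick: ((D,M,B),(H,E,U,V));
Naming internals by '(' encounter order: outermost '(' = _0, next = _1, ...
Query node: B
Path from root: _0 -> _1 -> B
Depth of B: 2 (number of edges from root)

Answer: 2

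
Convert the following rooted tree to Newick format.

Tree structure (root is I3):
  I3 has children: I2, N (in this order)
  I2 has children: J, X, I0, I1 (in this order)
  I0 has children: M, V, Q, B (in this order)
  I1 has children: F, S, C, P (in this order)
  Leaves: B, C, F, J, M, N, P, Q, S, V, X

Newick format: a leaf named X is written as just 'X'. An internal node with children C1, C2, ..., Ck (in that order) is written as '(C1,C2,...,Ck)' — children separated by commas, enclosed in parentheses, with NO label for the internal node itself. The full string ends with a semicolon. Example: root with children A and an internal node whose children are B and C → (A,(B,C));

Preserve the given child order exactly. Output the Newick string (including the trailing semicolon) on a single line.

internal I3 with children ['I2', 'N']
  internal I2 with children ['J', 'X', 'I0', 'I1']
    leaf 'J' → 'J'
    leaf 'X' → 'X'
    internal I0 with children ['M', 'V', 'Q', 'B']
      leaf 'M' → 'M'
      leaf 'V' → 'V'
      leaf 'Q' → 'Q'
      leaf 'B' → 'B'
    → '(M,V,Q,B)'
    internal I1 with children ['F', 'S', 'C', 'P']
      leaf 'F' → 'F'
      leaf 'S' → 'S'
      leaf 'C' → 'C'
      leaf 'P' → 'P'
    → '(F,S,C,P)'
  → '(J,X,(M,V,Q,B),(F,S,C,P))'
  leaf 'N' → 'N'
→ '((J,X,(M,V,Q,B),(F,S,C,P)),N)'
Final: ((J,X,(M,V,Q,B),(F,S,C,P)),N);

Answer: ((J,X,(M,V,Q,B),(F,S,C,P)),N);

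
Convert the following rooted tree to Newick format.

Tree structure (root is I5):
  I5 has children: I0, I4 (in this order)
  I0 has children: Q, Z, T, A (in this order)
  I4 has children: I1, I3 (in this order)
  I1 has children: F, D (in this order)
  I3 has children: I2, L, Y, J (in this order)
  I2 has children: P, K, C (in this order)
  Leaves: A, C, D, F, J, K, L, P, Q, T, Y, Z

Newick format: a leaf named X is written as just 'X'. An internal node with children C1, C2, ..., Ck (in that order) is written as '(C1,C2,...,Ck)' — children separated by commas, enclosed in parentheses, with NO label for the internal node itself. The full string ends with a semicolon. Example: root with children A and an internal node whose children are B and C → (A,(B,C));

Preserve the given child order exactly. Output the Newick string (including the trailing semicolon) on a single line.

Answer: ((Q,Z,T,A),((F,D),((P,K,C),L,Y,J)));

Derivation:
internal I5 with children ['I0', 'I4']
  internal I0 with children ['Q', 'Z', 'T', 'A']
    leaf 'Q' → 'Q'
    leaf 'Z' → 'Z'
    leaf 'T' → 'T'
    leaf 'A' → 'A'
  → '(Q,Z,T,A)'
  internal I4 with children ['I1', 'I3']
    internal I1 with children ['F', 'D']
      leaf 'F' → 'F'
      leaf 'D' → 'D'
    → '(F,D)'
    internal I3 with children ['I2', 'L', 'Y', 'J']
      internal I2 with children ['P', 'K', 'C']
        leaf 'P' → 'P'
        leaf 'K' → 'K'
        leaf 'C' → 'C'
      → '(P,K,C)'
      leaf 'L' → 'L'
      leaf 'Y' → 'Y'
      leaf 'J' → 'J'
    → '((P,K,C),L,Y,J)'
  → '((F,D),((P,K,C),L,Y,J))'
→ '((Q,Z,T,A),((F,D),((P,K,C),L,Y,J)))'
Final: ((Q,Z,T,A),((F,D),((P,K,C),L,Y,J)));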